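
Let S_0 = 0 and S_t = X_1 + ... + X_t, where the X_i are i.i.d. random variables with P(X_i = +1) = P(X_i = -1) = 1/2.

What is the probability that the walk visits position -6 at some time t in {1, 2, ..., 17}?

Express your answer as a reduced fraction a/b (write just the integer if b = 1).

Answer: 4701/32768

Derivation:
Count via complement. Let g(t,s) = #length-t paths at position s with S_1..S_t all ≠ -6.
g(t,s) = g(t-1,s-1) + g(t-1,s+1) for s ≠ -6; g(t,-6) = 0.
t=0: g(0,0)=1
t=1: g(1,-1)=1 g(1,1)=1
t=2: g(2,-2)=1 g(2,0)=2 g(2,2)=1
t=3: g(3,-3)=1 g(3,-1)=3 g(3,1)=3 g(3,3)=1
t=4: g(4,-4)=1 g(4,-2)=4 g(4,0)=6 g(4,2)=4 g(4,4)=1
t=5: g(5,-5)=1 g(5,-3)=5 g(5,-1)=10 g(5,1)=10 g(5,3)=5 g(5,5)=1
t=6: g(6,-4)=6 g(6,-2)=15 g(6,0)=20 g(6,2)=15 g(6,4)=6 g(6,6)=1
t=7: g(7,-5)=6 g(7,-3)=21 g(7,-1)=35 g(7,1)=35 g(7,3)=21 g(7,5)=7 g(7,7)=1
t=8: g(8,-4)=27 g(8,-2)=56 g(8,0)=70 g(8,2)=56 g(8,4)=28 g(8,6)=8 g(8,8)=1
t=9: g(9,-5)=27 g(9,-3)=83 g(9,-1)=126 g(9,1)=126 g(9,3)=84 g(9,5)=36 g(9,7)=9 g(9,9)=1
t=10: g(10,-4)=110 g(10,-2)=209 g(10,0)=252 g(10,2)=210 g(10,4)=120 g(10,6)=45 g(10,8)=10 g(10,10)=1
t=11: g(11,-5)=110 g(11,-3)=319 g(11,-1)=461 g(11,1)=462 g(11,3)=330 g(11,5)=165 g(11,7)=55 g(11,9)=11 g(11,11)=1
t=12: g(12,-4)=429 g(12,-2)=780 g(12,0)=923 g(12,2)=792 g(12,4)=495 g(12,6)=220 g(12,8)=66 g(12,10)=12 g(12,12)=1
t=13: g(13,-5)=429 g(13,-3)=1209 g(13,-1)=1703 g(13,1)=1715 g(13,3)=1287 g(13,5)=715 g(13,7)=286 g(13,9)=78 g(13,11)=13 g(13,13)=1
t=14: g(14,-4)=1638 g(14,-2)=2912 g(14,0)=3418 g(14,2)=3002 g(14,4)=2002 g(14,6)=1001 g(14,8)=364 g(14,10)=91 g(14,12)=14 g(14,14)=1
t=15: g(15,-5)=1638 g(15,-3)=4550 g(15,-1)=6330 g(15,1)=6420 g(15,3)=5004 g(15,5)=3003 g(15,7)=1365 g(15,9)=455 g(15,11)=105 g(15,13)=15 g(15,15)=1
t=16: g(16,-4)=6188 g(16,-2)=10880 g(16,0)=12750 g(16,2)=11424 g(16,4)=8007 g(16,6)=4368 g(16,8)=1820 g(16,10)=560 g(16,12)=120 g(16,14)=16 g(16,16)=1
t=17: g(17,-5)=6188 g(17,-3)=17068 g(17,-1)=23630 g(17,1)=24174 g(17,3)=19431 g(17,5)=12375 g(17,7)=6188 g(17,9)=2380 g(17,11)=680 g(17,13)=136 g(17,15)=17 g(17,17)=1
Paths never hitting -6: Σ_s g(17,s) = 112268
Paths hitting -6: 2^17 - 112268 = 18804
P = 18804/131072 = 4701/32768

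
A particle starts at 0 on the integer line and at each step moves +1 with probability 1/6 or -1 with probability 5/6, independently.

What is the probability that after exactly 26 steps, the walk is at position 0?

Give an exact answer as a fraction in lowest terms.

To be at 0 after 26 steps: need exactly 13 steps of +1 and 13 of -1.
Number of such sequences: C(26,13) = 10400600
Each has probability (1/6)^13 · (5/6)^13 = 1220703125/170581728179578208256
P = 10400600 · 1220703125/170581728179578208256 = 1587005615234375/21322716022447276032

Answer: 1587005615234375/21322716022447276032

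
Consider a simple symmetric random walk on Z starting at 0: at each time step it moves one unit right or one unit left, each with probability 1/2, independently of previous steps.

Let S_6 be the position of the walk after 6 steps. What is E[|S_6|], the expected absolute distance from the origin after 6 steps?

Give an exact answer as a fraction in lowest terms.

S_6 takes values m ≡ 0 (mod 2) with |m| ≤ 6; P(S_6=m) = C(6,(6+m)/2)/2^6.
Total paths: 2^6 = 64
Distribution: P(S=-6)=1/64, P(S=-4)=6/64, P(S=-2)=15/64, P(S=0)=20/64, P(S=2)=15/64, P(S=4)=6/64, P(S=6)=1/64
E[|S_6|] = Σ_m |m|·P(S_6=m) = 120/64 = 15/8

Answer: 15/8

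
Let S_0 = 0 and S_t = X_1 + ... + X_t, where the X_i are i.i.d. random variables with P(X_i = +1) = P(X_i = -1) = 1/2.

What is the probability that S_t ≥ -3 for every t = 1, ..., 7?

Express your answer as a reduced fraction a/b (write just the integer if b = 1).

Answer: 7/8

Derivation:
Let f(t,s) = #length-t paths at position s with S_1..S_t all ≥ -3.
f(t,s) = f(t-1,s-1) + f(t-1,s+1) for s ≥ -3; f(t,s) = 0 for s < -3.
t=0: f(0,0)=1
t=1: f(1,-1)=1 f(1,1)=1
t=2: f(2,-2)=1 f(2,0)=2 f(2,2)=1
t=3: f(3,-3)=1 f(3,-1)=3 f(3,1)=3 f(3,3)=1
t=4: f(4,-2)=4 f(4,0)=6 f(4,2)=4 f(4,4)=1
t=5: f(5,-3)=4 f(5,-1)=10 f(5,1)=10 f(5,3)=5 f(5,5)=1
t=6: f(6,-2)=14 f(6,0)=20 f(6,2)=15 f(6,4)=6 f(6,6)=1
t=7: f(7,-3)=14 f(7,-1)=34 f(7,1)=35 f(7,3)=21 f(7,5)=7 f(7,7)=1
Σ_s f(7,s) = 112
P = 112/128 = 7/8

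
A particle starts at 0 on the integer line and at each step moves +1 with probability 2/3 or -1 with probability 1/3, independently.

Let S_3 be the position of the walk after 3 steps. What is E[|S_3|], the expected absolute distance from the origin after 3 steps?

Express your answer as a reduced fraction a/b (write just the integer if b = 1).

S_3 takes values m ≡ 1 (mod 2) with |m| ≤ 3; P(S_3=m) = C(3,(3+m)/2) · (2/3)^((3+m)/2) · (1/3)^((3-m)/2).
Distribution: P(S=-3)=1/27, P(S=-1)=2/9, P(S=1)=4/9, P(S=3)=8/27
E[|S_3|] = Σ_m |m|·P(S_3=m) = 5/3

Answer: 5/3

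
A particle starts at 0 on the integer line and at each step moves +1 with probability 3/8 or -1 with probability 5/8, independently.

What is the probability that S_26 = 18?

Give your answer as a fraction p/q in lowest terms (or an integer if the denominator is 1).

Answer: 146608387860796875/151115727451828646838272

Derivation:
To reach position 18 after 26 steps: need 22 steps of +1 and 4 steps of -1.
Number of such sequences: C(26,22) = 14950
Each has probability (3/8)^22 · (5/8)^4 = 19613162255625/302231454903657293676544
P = 14950 · 19613162255625/302231454903657293676544 = 146608387860796875/151115727451828646838272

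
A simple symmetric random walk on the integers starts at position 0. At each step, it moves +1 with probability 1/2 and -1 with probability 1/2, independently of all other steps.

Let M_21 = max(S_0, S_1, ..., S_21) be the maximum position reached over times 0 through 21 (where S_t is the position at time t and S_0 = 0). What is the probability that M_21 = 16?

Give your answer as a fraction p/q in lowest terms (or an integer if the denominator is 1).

Answer: 105/1048576

Derivation:
Let M_21 = max(S_0,...,S_21). Use the reflection principle: for j ≥ 1, #{paths with M_21 ≥ j} = #{S_21 ≥ j} + #{S_21 ≥ j+1}.
By reflection, #{M_21 ≥ 16} = #{S_21 ≥ 16} + #{S_21 ≥ 17} = 232 + 232 = 464.
#{M_21 ≥ 17} = #{S_21 ≥ 17} + #{S_21 ≥ 18} = 232 + 22 = 254.
#{M_21 = 16} = 464 - 254 = 210.
P(M_21 = 16) = 210/2097152 = 105/1048576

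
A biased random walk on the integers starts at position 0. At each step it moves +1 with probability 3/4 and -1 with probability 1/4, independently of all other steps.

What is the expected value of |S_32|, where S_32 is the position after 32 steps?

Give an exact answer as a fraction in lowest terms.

Answer: 4612617913038233027/288230376151711744

Derivation:
S_32 takes values m ≡ 0 (mod 2) with |m| ≤ 32; P(S_32=m) = C(32,(32+m)/2) · (3/4)^((32+m)/2) · (1/4)^((32-m)/2).
Distribution: P(S=-32)=1/18446744073709551616, P(S=-30)=3/576460752303423488, P(S=-28)=279/1152921504606846976, P(S=-26)=4185/576460752303423488, P(S=-24)=364095/2305843009213693952, P(S=-22)=1529199/576460752303423488, P(S=-20)=41288373/1152921504606846976, P(S=-18)=230035221/576460752303423488, P(S=-16)=17252641575/4611686018427387904, P(S=-14)=17252641575/576460752303423488, P(S=-12)=238086453735/1152921504606846976, P(S=-10)=714259361205/576460752303423488, P(S=-8)=14999446585305/2305843009213693952, P(S=-6)=17307053752275/576460752303423488, P(S=-4)=140928866268525/1152921504606846976, P(S=-2)=253671959283345/576460752303423488, P(S=0)=12937269923450595/9223372036854775808, P(S=2)=2283047633550105/576460752303423488, P(S=4)=11415238167750525/1152921504606846976, P(S=6)=12616842185408475/576460752303423488, P(S=8)=98411369046186105/2305843009213693952, P(S=10)=42176301019794045/576460752303423488, P(S=12)=126528903059382135/1152921504606846976, P(S=14)=82518849821336175/576460752303423488, P(S=16)=742669648392025575/4611686018427387904, P(S=18)=89120357807043069/576460752303423488, P(S=20)=143963654919069573/1152921504606846976, P(S=22)=47987884973023191/576460752303423488, P(S=24)=102831182085049695/2305843009213693952, P(S=26)=10637708491556865/576460752303423488, P(S=28)=6382625094934119/1152921504606846976, P(S=30)=617673396283947/576460752303423488, P(S=32)=1853020188851841/18446744073709551616
E[|S_32|] = Σ_m |m|·P(S_32=m) = 4612617913038233027/288230376151711744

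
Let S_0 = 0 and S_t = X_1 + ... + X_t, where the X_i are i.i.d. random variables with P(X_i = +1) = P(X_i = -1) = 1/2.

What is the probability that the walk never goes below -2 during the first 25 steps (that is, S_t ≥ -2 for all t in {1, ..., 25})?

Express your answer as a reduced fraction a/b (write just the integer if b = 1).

Answer: 928625/2097152

Derivation:
Let f(t,s) = #length-t paths at position s with S_1..S_t all ≥ -2.
f(t,s) = f(t-1,s-1) + f(t-1,s+1) for s ≥ -2; f(t,s) = 0 for s < -2.
t=0: f(0,0)=1
t=1: f(1,-1)=1 f(1,1)=1
t=2: f(2,-2)=1 f(2,0)=2 f(2,2)=1
t=3: f(3,-1)=3 f(3,1)=3 f(3,3)=1
t=4: f(4,-2)=3 f(4,0)=6 f(4,2)=4 f(4,4)=1
t=5: f(5,-1)=9 f(5,1)=10 f(5,3)=5 f(5,5)=1
t=6: f(6,-2)=9 f(6,0)=19 f(6,2)=15 f(6,4)=6 f(6,6)=1
t=7: f(7,-1)=28 f(7,1)=34 f(7,3)=21 f(7,5)=7 f(7,7)=1
t=8: f(8,-2)=28 f(8,0)=62 f(8,2)=55 f(8,4)=28 f(8,6)=8 f(8,8)=1
t=9: f(9,-1)=90 f(9,1)=117 f(9,3)=83 f(9,5)=36 f(9,7)=9 f(9,9)=1
t=10: f(10,-2)=90 f(10,0)=207 f(10,2)=200 f(10,4)=119 f(10,6)=45 f(10,8)=10 f(10,10)=1
t=11: f(11,-1)=297 f(11,1)=407 f(11,3)=319 f(11,5)=164 f(11,7)=55 f(11,9)=11 f(11,11)=1
t=12: f(12,-2)=297 f(12,0)=704 f(12,2)=726 f(12,4)=483 f(12,6)=219 f(12,8)=66 f(12,10)=12 f(12,12)=1
t=13: f(13,-1)=1001 f(13,1)=1430 f(13,3)=1209 f(13,5)=702 f(13,7)=285 f(13,9)=78 f(13,11)=13 f(13,13)=1
t=14: f(14,-2)=1001 f(14,0)=2431 f(14,2)=2639 f(14,4)=1911 f(14,6)=987 f(14,8)=363 f(14,10)=91 f(14,12)=14 f(14,14)=1
t=15: f(15,-1)=3432 f(15,1)=5070 f(15,3)=4550 f(15,5)=2898 f(15,7)=1350 f(15,9)=454 f(15,11)=105 f(15,13)=15 f(15,15)=1
t=16: f(16,-2)=3432 f(16,0)=8502 f(16,2)=9620 f(16,4)=7448 f(16,6)=4248 f(16,8)=1804 f(16,10)=559 f(16,12)=120 f(16,14)=16 f(16,16)=1
t=17: f(17,-1)=11934 f(17,1)=18122 f(17,3)=17068 f(17,5)=11696 f(17,7)=6052 f(17,9)=2363 f(17,11)=679 f(17,13)=136 f(17,15)=17 f(17,17)=1
t=18: f(18,-2)=11934 f(18,0)=30056 f(18,2)=35190 f(18,4)=28764 f(18,6)=17748 f(18,8)=8415 f(18,10)=3042 f(18,12)=815 f(18,14)=153 f(18,16)=18 f(18,18)=1
t=19: f(19,-1)=41990 f(19,1)=65246 f(19,3)=63954 f(19,5)=46512 f(19,7)=26163 f(19,9)=11457 f(19,11)=3857 f(19,13)=968 f(19,15)=171 f(19,17)=19 f(19,19)=1
t=20: f(20,-2)=41990 f(20,0)=107236 f(20,2)=129200 f(20,4)=110466 f(20,6)=72675 f(20,8)=37620 f(20,10)=15314 f(20,12)=4825 f(20,14)=1139 f(20,16)=190 f(20,18)=20 f(20,20)=1
t=21: f(21,-1)=149226 f(21,1)=236436 f(21,3)=239666 f(21,5)=183141 f(21,7)=110295 f(21,9)=52934 f(21,11)=20139 f(21,13)=5964 f(21,15)=1329 f(21,17)=210 f(21,19)=21 f(21,21)=1
t=22: f(22,-2)=149226 f(22,0)=385662 f(22,2)=476102 f(22,4)=422807 f(22,6)=293436 f(22,8)=163229 f(22,10)=73073 f(22,12)=26103 f(22,14)=7293 f(22,16)=1539 f(22,18)=231 f(22,20)=22 f(22,22)=1
t=23: f(23,-1)=534888 f(23,1)=861764 f(23,3)=898909 f(23,5)=716243 f(23,7)=456665 f(23,9)=236302 f(23,11)=99176 f(23,13)=33396 f(23,15)=8832 f(23,17)=1770 f(23,19)=253 f(23,21)=23 f(23,23)=1
t=24: f(24,-2)=534888 f(24,0)=1396652 f(24,2)=1760673 f(24,4)=1615152 f(24,6)=1172908 f(24,8)=692967 f(24,10)=335478 f(24,12)=132572 f(24,14)=42228 f(24,16)=10602 f(24,18)=2023 f(24,20)=276 f(24,22)=24 f(24,24)=1
t=25: f(25,-1)=1931540 f(25,1)=3157325 f(25,3)=3375825 f(25,5)=2788060 f(25,7)=1865875 f(25,9)=1028445 f(25,11)=468050 f(25,13)=174800 f(25,15)=52830 f(25,17)=12625 f(25,19)=2299 f(25,21)=300 f(25,23)=25 f(25,25)=1
Σ_s f(25,s) = 14858000
P = 14858000/33554432 = 928625/2097152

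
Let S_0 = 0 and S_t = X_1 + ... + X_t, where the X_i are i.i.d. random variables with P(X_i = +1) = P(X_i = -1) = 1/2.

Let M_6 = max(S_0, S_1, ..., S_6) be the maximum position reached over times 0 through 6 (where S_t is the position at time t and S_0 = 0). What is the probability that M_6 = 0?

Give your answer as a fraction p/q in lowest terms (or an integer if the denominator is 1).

Answer: 5/16

Derivation:
Let M_6 = max(S_0,...,S_6). Use the reflection principle: for j ≥ 1, #{paths with M_6 ≥ j} = #{S_6 ≥ j} + #{S_6 ≥ j+1}.
P(M_6 ≥ 0) = 1 since S_0 = 0, so #{M_6 ≥ 0} = 64.
#{M_6 ≥ 1} = #{S_6 ≥ 1} + #{S_6 ≥ 2} = 22 + 22 = 44.
#{M_6 = 0} = 64 - 44 = 20.
P(M_6 = 0) = 20/64 = 5/16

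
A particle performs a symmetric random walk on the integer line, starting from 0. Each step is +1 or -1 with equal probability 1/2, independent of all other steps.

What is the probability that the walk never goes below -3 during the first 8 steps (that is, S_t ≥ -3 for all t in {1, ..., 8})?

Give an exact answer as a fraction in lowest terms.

Let f(t,s) = #length-t paths at position s with S_1..S_t all ≥ -3.
f(t,s) = f(t-1,s-1) + f(t-1,s+1) for s ≥ -3; f(t,s) = 0 for s < -3.
t=0: f(0,0)=1
t=1: f(1,-1)=1 f(1,1)=1
t=2: f(2,-2)=1 f(2,0)=2 f(2,2)=1
t=3: f(3,-3)=1 f(3,-1)=3 f(3,1)=3 f(3,3)=1
t=4: f(4,-2)=4 f(4,0)=6 f(4,2)=4 f(4,4)=1
t=5: f(5,-3)=4 f(5,-1)=10 f(5,1)=10 f(5,3)=5 f(5,5)=1
t=6: f(6,-2)=14 f(6,0)=20 f(6,2)=15 f(6,4)=6 f(6,6)=1
t=7: f(7,-3)=14 f(7,-1)=34 f(7,1)=35 f(7,3)=21 f(7,5)=7 f(7,7)=1
t=8: f(8,-2)=48 f(8,0)=69 f(8,2)=56 f(8,4)=28 f(8,6)=8 f(8,8)=1
Σ_s f(8,s) = 210
P = 210/256 = 105/128

Answer: 105/128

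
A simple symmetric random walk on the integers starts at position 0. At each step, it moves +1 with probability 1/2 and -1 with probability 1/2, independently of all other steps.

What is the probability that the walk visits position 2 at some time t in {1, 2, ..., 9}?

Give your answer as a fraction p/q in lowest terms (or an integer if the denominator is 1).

Count via complement. Let g(t,s) = #length-t paths at position s with S_1..S_t all ≠ 2.
g(t,s) = g(t-1,s-1) + g(t-1,s+1) for s ≠ 2; g(t,2) = 0.
t=0: g(0,0)=1
t=1: g(1,-1)=1 g(1,1)=1
t=2: g(2,-2)=1 g(2,0)=2
t=3: g(3,-3)=1 g(3,-1)=3 g(3,1)=2
t=4: g(4,-4)=1 g(4,-2)=4 g(4,0)=5
t=5: g(5,-5)=1 g(5,-3)=5 g(5,-1)=9 g(5,1)=5
t=6: g(6,-6)=1 g(6,-4)=6 g(6,-2)=14 g(6,0)=14
t=7: g(7,-7)=1 g(7,-5)=7 g(7,-3)=20 g(7,-1)=28 g(7,1)=14
t=8: g(8,-8)=1 g(8,-6)=8 g(8,-4)=27 g(8,-2)=48 g(8,0)=42
t=9: g(9,-9)=1 g(9,-7)=9 g(9,-5)=35 g(9,-3)=75 g(9,-1)=90 g(9,1)=42
Paths never hitting 2: Σ_s g(9,s) = 252
Paths hitting 2: 2^9 - 252 = 260
P = 260/512 = 65/128

Answer: 65/128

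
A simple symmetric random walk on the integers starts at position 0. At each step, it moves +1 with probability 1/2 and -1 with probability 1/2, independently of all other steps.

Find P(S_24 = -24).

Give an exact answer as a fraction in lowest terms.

To reach position -24 after 24 steps: need 0 steps of +1 and 24 of -1.
Favorable paths: C(24,0) = 1
Total paths: 2^24 = 16777216
P = 1/16777216 = 1/16777216

Answer: 1/16777216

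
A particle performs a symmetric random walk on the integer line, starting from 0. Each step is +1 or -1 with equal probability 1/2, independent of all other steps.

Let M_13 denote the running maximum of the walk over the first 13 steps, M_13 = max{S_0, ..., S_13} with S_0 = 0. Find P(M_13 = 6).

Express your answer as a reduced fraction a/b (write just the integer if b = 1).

Answer: 143/4096

Derivation:
Let M_13 = max(S_0,...,S_13). Use the reflection principle: for j ≥ 1, #{paths with M_13 ≥ j} = #{S_13 ≥ j} + #{S_13 ≥ j+1}.
By reflection, #{M_13 ≥ 6} = #{S_13 ≥ 6} + #{S_13 ≥ 7} = 378 + 378 = 756.
#{M_13 ≥ 7} = #{S_13 ≥ 7} + #{S_13 ≥ 8} = 378 + 92 = 470.
#{M_13 = 6} = 756 - 470 = 286.
P(M_13 = 6) = 286/8192 = 143/4096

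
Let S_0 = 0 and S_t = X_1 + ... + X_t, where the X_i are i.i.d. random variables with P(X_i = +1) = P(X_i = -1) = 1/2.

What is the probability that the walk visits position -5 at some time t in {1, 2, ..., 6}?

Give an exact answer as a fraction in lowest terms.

Count via complement. Let g(t,s) = #length-t paths at position s with S_1..S_t all ≠ -5.
g(t,s) = g(t-1,s-1) + g(t-1,s+1) for s ≠ -5; g(t,-5) = 0.
t=0: g(0,0)=1
t=1: g(1,-1)=1 g(1,1)=1
t=2: g(2,-2)=1 g(2,0)=2 g(2,2)=1
t=3: g(3,-3)=1 g(3,-1)=3 g(3,1)=3 g(3,3)=1
t=4: g(4,-4)=1 g(4,-2)=4 g(4,0)=6 g(4,2)=4 g(4,4)=1
t=5: g(5,-3)=5 g(5,-1)=10 g(5,1)=10 g(5,3)=5 g(5,5)=1
t=6: g(6,-4)=5 g(6,-2)=15 g(6,0)=20 g(6,2)=15 g(6,4)=6 g(6,6)=1
Paths never hitting -5: Σ_s g(6,s) = 62
Paths hitting -5: 2^6 - 62 = 2
P = 2/64 = 1/32

Answer: 1/32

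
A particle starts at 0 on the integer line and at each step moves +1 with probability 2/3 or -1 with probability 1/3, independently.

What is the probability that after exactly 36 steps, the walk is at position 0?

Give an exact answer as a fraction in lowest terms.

Answer: 792997422694400/50031545098999707

Derivation:
To be at 0 after 36 steps: need exactly 18 steps of +1 and 18 of -1.
Number of such sequences: C(36,18) = 9075135300
Each has probability (2/3)^18 · (1/3)^18 = 262144/150094635296999121
P = 9075135300 · 262144/150094635296999121 = 792997422694400/50031545098999707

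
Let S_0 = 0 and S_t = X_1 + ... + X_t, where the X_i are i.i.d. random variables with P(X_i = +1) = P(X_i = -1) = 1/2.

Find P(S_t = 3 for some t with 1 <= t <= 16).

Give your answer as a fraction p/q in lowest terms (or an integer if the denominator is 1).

Count via complement. Let g(t,s) = #length-t paths at position s with S_1..S_t all ≠ 3.
g(t,s) = g(t-1,s-1) + g(t-1,s+1) for s ≠ 3; g(t,3) = 0.
t=0: g(0,0)=1
t=1: g(1,-1)=1 g(1,1)=1
t=2: g(2,-2)=1 g(2,0)=2 g(2,2)=1
t=3: g(3,-3)=1 g(3,-1)=3 g(3,1)=3
t=4: g(4,-4)=1 g(4,-2)=4 g(4,0)=6 g(4,2)=3
t=5: g(5,-5)=1 g(5,-3)=5 g(5,-1)=10 g(5,1)=9
t=6: g(6,-6)=1 g(6,-4)=6 g(6,-2)=15 g(6,0)=19 g(6,2)=9
t=7: g(7,-7)=1 g(7,-5)=7 g(7,-3)=21 g(7,-1)=34 g(7,1)=28
t=8: g(8,-8)=1 g(8,-6)=8 g(8,-4)=28 g(8,-2)=55 g(8,0)=62 g(8,2)=28
t=9: g(9,-9)=1 g(9,-7)=9 g(9,-5)=36 g(9,-3)=83 g(9,-1)=117 g(9,1)=90
t=10: g(10,-10)=1 g(10,-8)=10 g(10,-6)=45 g(10,-4)=119 g(10,-2)=200 g(10,0)=207 g(10,2)=90
t=11: g(11,-11)=1 g(11,-9)=11 g(11,-7)=55 g(11,-5)=164 g(11,-3)=319 g(11,-1)=407 g(11,1)=297
t=12: g(12,-12)=1 g(12,-10)=12 g(12,-8)=66 g(12,-6)=219 g(12,-4)=483 g(12,-2)=726 g(12,0)=704 g(12,2)=297
t=13: g(13,-13)=1 g(13,-11)=13 g(13,-9)=78 g(13,-7)=285 g(13,-5)=702 g(13,-3)=1209 g(13,-1)=1430 g(13,1)=1001
t=14: g(14,-14)=1 g(14,-12)=14 g(14,-10)=91 g(14,-8)=363 g(14,-6)=987 g(14,-4)=1911 g(14,-2)=2639 g(14,0)=2431 g(14,2)=1001
t=15: g(15,-15)=1 g(15,-13)=15 g(15,-11)=105 g(15,-9)=454 g(15,-7)=1350 g(15,-5)=2898 g(15,-3)=4550 g(15,-1)=5070 g(15,1)=3432
t=16: g(16,-16)=1 g(16,-14)=16 g(16,-12)=120 g(16,-10)=559 g(16,-8)=1804 g(16,-6)=4248 g(16,-4)=7448 g(16,-2)=9620 g(16,0)=8502 g(16,2)=3432
Paths never hitting 3: Σ_s g(16,s) = 35750
Paths hitting 3: 2^16 - 35750 = 29786
P = 29786/65536 = 14893/32768

Answer: 14893/32768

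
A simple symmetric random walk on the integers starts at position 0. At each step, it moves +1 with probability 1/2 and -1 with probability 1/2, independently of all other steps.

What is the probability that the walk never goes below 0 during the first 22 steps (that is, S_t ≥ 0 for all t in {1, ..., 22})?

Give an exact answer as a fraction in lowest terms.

Answer: 88179/524288

Derivation:
Let f(t,s) = #length-t paths at position s with S_1..S_t all ≥ 0.
f(t,s) = f(t-1,s-1) + f(t-1,s+1) for s ≥ 0; f(t,s) = 0 for s < 0.
t=0: f(0,0)=1
t=1: f(1,1)=1
t=2: f(2,0)=1 f(2,2)=1
t=3: f(3,1)=2 f(3,3)=1
t=4: f(4,0)=2 f(4,2)=3 f(4,4)=1
t=5: f(5,1)=5 f(5,3)=4 f(5,5)=1
t=6: f(6,0)=5 f(6,2)=9 f(6,4)=5 f(6,6)=1
t=7: f(7,1)=14 f(7,3)=14 f(7,5)=6 f(7,7)=1
t=8: f(8,0)=14 f(8,2)=28 f(8,4)=20 f(8,6)=7 f(8,8)=1
t=9: f(9,1)=42 f(9,3)=48 f(9,5)=27 f(9,7)=8 f(9,9)=1
t=10: f(10,0)=42 f(10,2)=90 f(10,4)=75 f(10,6)=35 f(10,8)=9 f(10,10)=1
t=11: f(11,1)=132 f(11,3)=165 f(11,5)=110 f(11,7)=44 f(11,9)=10 f(11,11)=1
t=12: f(12,0)=132 f(12,2)=297 f(12,4)=275 f(12,6)=154 f(12,8)=54 f(12,10)=11 f(12,12)=1
t=13: f(13,1)=429 f(13,3)=572 f(13,5)=429 f(13,7)=208 f(13,9)=65 f(13,11)=12 f(13,13)=1
t=14: f(14,0)=429 f(14,2)=1001 f(14,4)=1001 f(14,6)=637 f(14,8)=273 f(14,10)=77 f(14,12)=13 f(14,14)=1
t=15: f(15,1)=1430 f(15,3)=2002 f(15,5)=1638 f(15,7)=910 f(15,9)=350 f(15,11)=90 f(15,13)=14 f(15,15)=1
t=16: f(16,0)=1430 f(16,2)=3432 f(16,4)=3640 f(16,6)=2548 f(16,8)=1260 f(16,10)=440 f(16,12)=104 f(16,14)=15 f(16,16)=1
t=17: f(17,1)=4862 f(17,3)=7072 f(17,5)=6188 f(17,7)=3808 f(17,9)=1700 f(17,11)=544 f(17,13)=119 f(17,15)=16 f(17,17)=1
t=18: f(18,0)=4862 f(18,2)=11934 f(18,4)=13260 f(18,6)=9996 f(18,8)=5508 f(18,10)=2244 f(18,12)=663 f(18,14)=135 f(18,16)=17 f(18,18)=1
t=19: f(19,1)=16796 f(19,3)=25194 f(19,5)=23256 f(19,7)=15504 f(19,9)=7752 f(19,11)=2907 f(19,13)=798 f(19,15)=152 f(19,17)=18 f(19,19)=1
t=20: f(20,0)=16796 f(20,2)=41990 f(20,4)=48450 f(20,6)=38760 f(20,8)=23256 f(20,10)=10659 f(20,12)=3705 f(20,14)=950 f(20,16)=170 f(20,18)=19 f(20,20)=1
t=21: f(21,1)=58786 f(21,3)=90440 f(21,5)=87210 f(21,7)=62016 f(21,9)=33915 f(21,11)=14364 f(21,13)=4655 f(21,15)=1120 f(21,17)=189 f(21,19)=20 f(21,21)=1
t=22: f(22,0)=58786 f(22,2)=149226 f(22,4)=177650 f(22,6)=149226 f(22,8)=95931 f(22,10)=48279 f(22,12)=19019 f(22,14)=5775 f(22,16)=1309 f(22,18)=209 f(22,20)=21 f(22,22)=1
Σ_s f(22,s) = 705432
P = 705432/4194304 = 88179/524288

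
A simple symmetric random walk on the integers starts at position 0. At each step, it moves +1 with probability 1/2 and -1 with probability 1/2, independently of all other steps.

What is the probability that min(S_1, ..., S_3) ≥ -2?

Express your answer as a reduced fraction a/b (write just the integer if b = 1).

Answer: 7/8

Derivation:
Let f(t,s) = #length-t paths at position s with S_1..S_t all ≥ -2.
f(t,s) = f(t-1,s-1) + f(t-1,s+1) for s ≥ -2; f(t,s) = 0 for s < -2.
t=0: f(0,0)=1
t=1: f(1,-1)=1 f(1,1)=1
t=2: f(2,-2)=1 f(2,0)=2 f(2,2)=1
t=3: f(3,-1)=3 f(3,1)=3 f(3,3)=1
Σ_s f(3,s) = 7
P = 7/8 = 7/8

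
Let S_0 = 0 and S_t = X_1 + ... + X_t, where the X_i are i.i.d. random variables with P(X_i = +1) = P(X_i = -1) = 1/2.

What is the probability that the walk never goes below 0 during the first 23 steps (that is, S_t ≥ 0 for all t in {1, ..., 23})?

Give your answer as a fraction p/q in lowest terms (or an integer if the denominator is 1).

Answer: 676039/4194304

Derivation:
Let f(t,s) = #length-t paths at position s with S_1..S_t all ≥ 0.
f(t,s) = f(t-1,s-1) + f(t-1,s+1) for s ≥ 0; f(t,s) = 0 for s < 0.
t=0: f(0,0)=1
t=1: f(1,1)=1
t=2: f(2,0)=1 f(2,2)=1
t=3: f(3,1)=2 f(3,3)=1
t=4: f(4,0)=2 f(4,2)=3 f(4,4)=1
t=5: f(5,1)=5 f(5,3)=4 f(5,5)=1
t=6: f(6,0)=5 f(6,2)=9 f(6,4)=5 f(6,6)=1
t=7: f(7,1)=14 f(7,3)=14 f(7,5)=6 f(7,7)=1
t=8: f(8,0)=14 f(8,2)=28 f(8,4)=20 f(8,6)=7 f(8,8)=1
t=9: f(9,1)=42 f(9,3)=48 f(9,5)=27 f(9,7)=8 f(9,9)=1
t=10: f(10,0)=42 f(10,2)=90 f(10,4)=75 f(10,6)=35 f(10,8)=9 f(10,10)=1
t=11: f(11,1)=132 f(11,3)=165 f(11,5)=110 f(11,7)=44 f(11,9)=10 f(11,11)=1
t=12: f(12,0)=132 f(12,2)=297 f(12,4)=275 f(12,6)=154 f(12,8)=54 f(12,10)=11 f(12,12)=1
t=13: f(13,1)=429 f(13,3)=572 f(13,5)=429 f(13,7)=208 f(13,9)=65 f(13,11)=12 f(13,13)=1
t=14: f(14,0)=429 f(14,2)=1001 f(14,4)=1001 f(14,6)=637 f(14,8)=273 f(14,10)=77 f(14,12)=13 f(14,14)=1
t=15: f(15,1)=1430 f(15,3)=2002 f(15,5)=1638 f(15,7)=910 f(15,9)=350 f(15,11)=90 f(15,13)=14 f(15,15)=1
t=16: f(16,0)=1430 f(16,2)=3432 f(16,4)=3640 f(16,6)=2548 f(16,8)=1260 f(16,10)=440 f(16,12)=104 f(16,14)=15 f(16,16)=1
t=17: f(17,1)=4862 f(17,3)=7072 f(17,5)=6188 f(17,7)=3808 f(17,9)=1700 f(17,11)=544 f(17,13)=119 f(17,15)=16 f(17,17)=1
t=18: f(18,0)=4862 f(18,2)=11934 f(18,4)=13260 f(18,6)=9996 f(18,8)=5508 f(18,10)=2244 f(18,12)=663 f(18,14)=135 f(18,16)=17 f(18,18)=1
t=19: f(19,1)=16796 f(19,3)=25194 f(19,5)=23256 f(19,7)=15504 f(19,9)=7752 f(19,11)=2907 f(19,13)=798 f(19,15)=152 f(19,17)=18 f(19,19)=1
t=20: f(20,0)=16796 f(20,2)=41990 f(20,4)=48450 f(20,6)=38760 f(20,8)=23256 f(20,10)=10659 f(20,12)=3705 f(20,14)=950 f(20,16)=170 f(20,18)=19 f(20,20)=1
t=21: f(21,1)=58786 f(21,3)=90440 f(21,5)=87210 f(21,7)=62016 f(21,9)=33915 f(21,11)=14364 f(21,13)=4655 f(21,15)=1120 f(21,17)=189 f(21,19)=20 f(21,21)=1
t=22: f(22,0)=58786 f(22,2)=149226 f(22,4)=177650 f(22,6)=149226 f(22,8)=95931 f(22,10)=48279 f(22,12)=19019 f(22,14)=5775 f(22,16)=1309 f(22,18)=209 f(22,20)=21 f(22,22)=1
t=23: f(23,1)=208012 f(23,3)=326876 f(23,5)=326876 f(23,7)=245157 f(23,9)=144210 f(23,11)=67298 f(23,13)=24794 f(23,15)=7084 f(23,17)=1518 f(23,19)=230 f(23,21)=22 f(23,23)=1
Σ_s f(23,s) = 1352078
P = 1352078/8388608 = 676039/4194304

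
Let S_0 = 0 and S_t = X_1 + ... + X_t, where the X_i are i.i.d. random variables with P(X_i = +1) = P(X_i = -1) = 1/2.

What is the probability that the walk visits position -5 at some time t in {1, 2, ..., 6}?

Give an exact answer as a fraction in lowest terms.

Count via complement. Let g(t,s) = #length-t paths at position s with S_1..S_t all ≠ -5.
g(t,s) = g(t-1,s-1) + g(t-1,s+1) for s ≠ -5; g(t,-5) = 0.
t=0: g(0,0)=1
t=1: g(1,-1)=1 g(1,1)=1
t=2: g(2,-2)=1 g(2,0)=2 g(2,2)=1
t=3: g(3,-3)=1 g(3,-1)=3 g(3,1)=3 g(3,3)=1
t=4: g(4,-4)=1 g(4,-2)=4 g(4,0)=6 g(4,2)=4 g(4,4)=1
t=5: g(5,-3)=5 g(5,-1)=10 g(5,1)=10 g(5,3)=5 g(5,5)=1
t=6: g(6,-4)=5 g(6,-2)=15 g(6,0)=20 g(6,2)=15 g(6,4)=6 g(6,6)=1
Paths never hitting -5: Σ_s g(6,s) = 62
Paths hitting -5: 2^6 - 62 = 2
P = 2/64 = 1/32

Answer: 1/32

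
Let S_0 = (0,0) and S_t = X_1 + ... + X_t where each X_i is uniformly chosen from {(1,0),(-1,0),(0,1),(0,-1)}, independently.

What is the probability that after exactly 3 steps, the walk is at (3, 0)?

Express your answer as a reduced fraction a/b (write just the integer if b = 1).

Answer: 1/64

Derivation:
Let h be the number of horizontal steps (so 3-h are vertical). To end at (3,0) need (h+3)/2 right-steps and ((3-h)+0)/2 up-steps.
Sum over h with 3 ≤ h ≤ 3, h ≡ 1 (mod 2), 3-h ≡ 0 (mod 2):
h=3: C(3,3)·C(3,3)·C(0,0) = 1·1·1 = 1
Total favorable: 1
Total paths: 4^3 = 64
P = 1/64 = 1/64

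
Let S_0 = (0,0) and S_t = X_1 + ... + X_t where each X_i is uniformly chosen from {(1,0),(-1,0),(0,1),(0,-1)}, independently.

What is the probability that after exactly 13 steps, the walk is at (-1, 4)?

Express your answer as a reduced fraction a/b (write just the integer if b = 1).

Let h be the number of horizontal steps (so 13-h are vertical). To end at (-1,4) need (h-1)/2 right-steps and ((13-h)+4)/2 up-steps.
Sum over h with 1 ≤ h ≤ 9, h ≡ 1 (mod 2), 13-h ≡ 0 (mod 2):
h=1: C(13,1)·C(1,0)·C(12,8) = 13·1·495 = 6435
h=3: C(13,3)·C(3,1)·C(10,7) = 286·3·120 = 102960
h=5: C(13,5)·C(5,2)·C(8,6) = 1287·10·28 = 360360
h=7: C(13,7)·C(7,3)·C(6,5) = 1716·35·6 = 360360
h=9: C(13,9)·C(9,4)·C(4,4) = 715·126·1 = 90090
Total favorable: 920205
Total paths: 4^13 = 67108864
P = 920205/67108864 = 920205/67108864

Answer: 920205/67108864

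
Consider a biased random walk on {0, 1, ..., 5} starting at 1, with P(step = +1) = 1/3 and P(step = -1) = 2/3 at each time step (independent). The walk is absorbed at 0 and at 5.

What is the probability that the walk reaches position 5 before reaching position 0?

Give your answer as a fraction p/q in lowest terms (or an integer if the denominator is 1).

Biased walk: p = 1/3, q = 2/3, r = q/p = 2
Gambler's ruin: P(hit 5 before 0 | start at 1) = (1 - r^a)/(1 - r^N)
r^1 = 2; r^5 = 32
P = (1 - 2) / (1 - 32) = -1 / -31 = 1/31

Answer: 1/31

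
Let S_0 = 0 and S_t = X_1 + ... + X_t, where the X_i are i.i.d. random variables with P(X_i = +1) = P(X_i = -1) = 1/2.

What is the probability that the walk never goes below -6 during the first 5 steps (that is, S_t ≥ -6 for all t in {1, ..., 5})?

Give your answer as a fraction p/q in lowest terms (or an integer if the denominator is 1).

Let f(t,s) = #length-t paths at position s with S_1..S_t all ≥ -6.
f(t,s) = f(t-1,s-1) + f(t-1,s+1) for s ≥ -6; f(t,s) = 0 for s < -6.
t=0: f(0,0)=1
t=1: f(1,-1)=1 f(1,1)=1
t=2: f(2,-2)=1 f(2,0)=2 f(2,2)=1
t=3: f(3,-3)=1 f(3,-1)=3 f(3,1)=3 f(3,3)=1
t=4: f(4,-4)=1 f(4,-2)=4 f(4,0)=6 f(4,2)=4 f(4,4)=1
t=5: f(5,-5)=1 f(5,-3)=5 f(5,-1)=10 f(5,1)=10 f(5,3)=5 f(5,5)=1
Σ_s f(5,s) = 32
P = 32/32 = 1

Answer: 1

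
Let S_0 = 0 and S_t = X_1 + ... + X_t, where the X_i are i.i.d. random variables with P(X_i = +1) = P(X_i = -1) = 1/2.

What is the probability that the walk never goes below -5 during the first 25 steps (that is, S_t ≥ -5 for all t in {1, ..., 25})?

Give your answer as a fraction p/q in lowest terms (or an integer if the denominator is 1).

Let f(t,s) = #length-t paths at position s with S_1..S_t all ≥ -5.
f(t,s) = f(t-1,s-1) + f(t-1,s+1) for s ≥ -5; f(t,s) = 0 for s < -5.
t=0: f(0,0)=1
t=1: f(1,-1)=1 f(1,1)=1
t=2: f(2,-2)=1 f(2,0)=2 f(2,2)=1
t=3: f(3,-3)=1 f(3,-1)=3 f(3,1)=3 f(3,3)=1
t=4: f(4,-4)=1 f(4,-2)=4 f(4,0)=6 f(4,2)=4 f(4,4)=1
t=5: f(5,-5)=1 f(5,-3)=5 f(5,-1)=10 f(5,1)=10 f(5,3)=5 f(5,5)=1
t=6: f(6,-4)=6 f(6,-2)=15 f(6,0)=20 f(6,2)=15 f(6,4)=6 f(6,6)=1
t=7: f(7,-5)=6 f(7,-3)=21 f(7,-1)=35 f(7,1)=35 f(7,3)=21 f(7,5)=7 f(7,7)=1
t=8: f(8,-4)=27 f(8,-2)=56 f(8,0)=70 f(8,2)=56 f(8,4)=28 f(8,6)=8 f(8,8)=1
t=9: f(9,-5)=27 f(9,-3)=83 f(9,-1)=126 f(9,1)=126 f(9,3)=84 f(9,5)=36 f(9,7)=9 f(9,9)=1
t=10: f(10,-4)=110 f(10,-2)=209 f(10,0)=252 f(10,2)=210 f(10,4)=120 f(10,6)=45 f(10,8)=10 f(10,10)=1
t=11: f(11,-5)=110 f(11,-3)=319 f(11,-1)=461 f(11,1)=462 f(11,3)=330 f(11,5)=165 f(11,7)=55 f(11,9)=11 f(11,11)=1
t=12: f(12,-4)=429 f(12,-2)=780 f(12,0)=923 f(12,2)=792 f(12,4)=495 f(12,6)=220 f(12,8)=66 f(12,10)=12 f(12,12)=1
t=13: f(13,-5)=429 f(13,-3)=1209 f(13,-1)=1703 f(13,1)=1715 f(13,3)=1287 f(13,5)=715 f(13,7)=286 f(13,9)=78 f(13,11)=13 f(13,13)=1
t=14: f(14,-4)=1638 f(14,-2)=2912 f(14,0)=3418 f(14,2)=3002 f(14,4)=2002 f(14,6)=1001 f(14,8)=364 f(14,10)=91 f(14,12)=14 f(14,14)=1
t=15: f(15,-5)=1638 f(15,-3)=4550 f(15,-1)=6330 f(15,1)=6420 f(15,3)=5004 f(15,5)=3003 f(15,7)=1365 f(15,9)=455 f(15,11)=105 f(15,13)=15 f(15,15)=1
t=16: f(16,-4)=6188 f(16,-2)=10880 f(16,0)=12750 f(16,2)=11424 f(16,4)=8007 f(16,6)=4368 f(16,8)=1820 f(16,10)=560 f(16,12)=120 f(16,14)=16 f(16,16)=1
t=17: f(17,-5)=6188 f(17,-3)=17068 f(17,-1)=23630 f(17,1)=24174 f(17,3)=19431 f(17,5)=12375 f(17,7)=6188 f(17,9)=2380 f(17,11)=680 f(17,13)=136 f(17,15)=17 f(17,17)=1
t=18: f(18,-4)=23256 f(18,-2)=40698 f(18,0)=47804 f(18,2)=43605 f(18,4)=31806 f(18,6)=18563 f(18,8)=8568 f(18,10)=3060 f(18,12)=816 f(18,14)=153 f(18,16)=18 f(18,18)=1
t=19: f(19,-5)=23256 f(19,-3)=63954 f(19,-1)=88502 f(19,1)=91409 f(19,3)=75411 f(19,5)=50369 f(19,7)=27131 f(19,9)=11628 f(19,11)=3876 f(19,13)=969 f(19,15)=171 f(19,17)=19 f(19,19)=1
t=20: f(20,-4)=87210 f(20,-2)=152456 f(20,0)=179911 f(20,2)=166820 f(20,4)=125780 f(20,6)=77500 f(20,8)=38759 f(20,10)=15504 f(20,12)=4845 f(20,14)=1140 f(20,16)=190 f(20,18)=20 f(20,20)=1
t=21: f(21,-5)=87210 f(21,-3)=239666 f(21,-1)=332367 f(21,1)=346731 f(21,3)=292600 f(21,5)=203280 f(21,7)=116259 f(21,9)=54263 f(21,11)=20349 f(21,13)=5985 f(21,15)=1330 f(21,17)=210 f(21,19)=21 f(21,21)=1
t=22: f(22,-4)=326876 f(22,-2)=572033 f(22,0)=679098 f(22,2)=639331 f(22,4)=495880 f(22,6)=319539 f(22,8)=170522 f(22,10)=74612 f(22,12)=26334 f(22,14)=7315 f(22,16)=1540 f(22,18)=231 f(22,20)=22 f(22,22)=1
t=23: f(23,-5)=326876 f(23,-3)=898909 f(23,-1)=1251131 f(23,1)=1318429 f(23,3)=1135211 f(23,5)=815419 f(23,7)=490061 f(23,9)=245134 f(23,11)=100946 f(23,13)=33649 f(23,15)=8855 f(23,17)=1771 f(23,19)=253 f(23,21)=23 f(23,23)=1
t=24: f(24,-4)=1225785 f(24,-2)=2150040 f(24,0)=2569560 f(24,2)=2453640 f(24,4)=1950630 f(24,6)=1305480 f(24,8)=735195 f(24,10)=346080 f(24,12)=134595 f(24,14)=42504 f(24,16)=10626 f(24,18)=2024 f(24,20)=276 f(24,22)=24 f(24,24)=1
t=25: f(25,-5)=1225785 f(25,-3)=3375825 f(25,-1)=4719600 f(25,1)=5023200 f(25,3)=4404270 f(25,5)=3256110 f(25,7)=2040675 f(25,9)=1081275 f(25,11)=480675 f(25,13)=177099 f(25,15)=53130 f(25,17)=12650 f(25,19)=2300 f(25,21)=300 f(25,23)=25 f(25,25)=1
Σ_s f(25,s) = 25852920
P = 25852920/33554432 = 3231615/4194304

Answer: 3231615/4194304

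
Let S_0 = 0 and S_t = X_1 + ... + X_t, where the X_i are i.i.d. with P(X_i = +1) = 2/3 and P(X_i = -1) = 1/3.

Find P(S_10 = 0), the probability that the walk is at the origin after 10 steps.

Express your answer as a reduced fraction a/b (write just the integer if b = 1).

Answer: 896/6561

Derivation:
To be at 0 after 10 steps: need exactly 5 steps of +1 and 5 of -1.
Number of such sequences: C(10,5) = 252
Each has probability (2/3)^5 · (1/3)^5 = 32/59049
P = 252 · 32/59049 = 896/6561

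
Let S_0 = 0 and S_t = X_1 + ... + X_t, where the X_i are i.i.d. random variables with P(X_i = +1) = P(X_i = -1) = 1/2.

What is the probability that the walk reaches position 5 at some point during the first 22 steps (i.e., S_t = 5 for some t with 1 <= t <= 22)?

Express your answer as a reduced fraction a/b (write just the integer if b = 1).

Answer: 300185/1048576

Derivation:
Count via complement. Let g(t,s) = #length-t paths at position s with S_1..S_t all ≠ 5.
g(t,s) = g(t-1,s-1) + g(t-1,s+1) for s ≠ 5; g(t,5) = 0.
t=0: g(0,0)=1
t=1: g(1,-1)=1 g(1,1)=1
t=2: g(2,-2)=1 g(2,0)=2 g(2,2)=1
t=3: g(3,-3)=1 g(3,-1)=3 g(3,1)=3 g(3,3)=1
t=4: g(4,-4)=1 g(4,-2)=4 g(4,0)=6 g(4,2)=4 g(4,4)=1
t=5: g(5,-5)=1 g(5,-3)=5 g(5,-1)=10 g(5,1)=10 g(5,3)=5
t=6: g(6,-6)=1 g(6,-4)=6 g(6,-2)=15 g(6,0)=20 g(6,2)=15 g(6,4)=5
t=7: g(7,-7)=1 g(7,-5)=7 g(7,-3)=21 g(7,-1)=35 g(7,1)=35 g(7,3)=20
t=8: g(8,-8)=1 g(8,-6)=8 g(8,-4)=28 g(8,-2)=56 g(8,0)=70 g(8,2)=55 g(8,4)=20
t=9: g(9,-9)=1 g(9,-7)=9 g(9,-5)=36 g(9,-3)=84 g(9,-1)=126 g(9,1)=125 g(9,3)=75
t=10: g(10,-10)=1 g(10,-8)=10 g(10,-6)=45 g(10,-4)=120 g(10,-2)=210 g(10,0)=251 g(10,2)=200 g(10,4)=75
t=11: g(11,-11)=1 g(11,-9)=11 g(11,-7)=55 g(11,-5)=165 g(11,-3)=330 g(11,-1)=461 g(11,1)=451 g(11,3)=275
t=12: g(12,-12)=1 g(12,-10)=12 g(12,-8)=66 g(12,-6)=220 g(12,-4)=495 g(12,-2)=791 g(12,0)=912 g(12,2)=726 g(12,4)=275
t=13: g(13,-13)=1 g(13,-11)=13 g(13,-9)=78 g(13,-7)=286 g(13,-5)=715 g(13,-3)=1286 g(13,-1)=1703 g(13,1)=1638 g(13,3)=1001
t=14: g(14,-14)=1 g(14,-12)=14 g(14,-10)=91 g(14,-8)=364 g(14,-6)=1001 g(14,-4)=2001 g(14,-2)=2989 g(14,0)=3341 g(14,2)=2639 g(14,4)=1001
t=15: g(15,-15)=1 g(15,-13)=15 g(15,-11)=105 g(15,-9)=455 g(15,-7)=1365 g(15,-5)=3002 g(15,-3)=4990 g(15,-1)=6330 g(15,1)=5980 g(15,3)=3640
t=16: g(16,-16)=1 g(16,-14)=16 g(16,-12)=120 g(16,-10)=560 g(16,-8)=1820 g(16,-6)=4367 g(16,-4)=7992 g(16,-2)=11320 g(16,0)=12310 g(16,2)=9620 g(16,4)=3640
t=17: g(17,-17)=1 g(17,-15)=17 g(17,-13)=136 g(17,-11)=680 g(17,-9)=2380 g(17,-7)=6187 g(17,-5)=12359 g(17,-3)=19312 g(17,-1)=23630 g(17,1)=21930 g(17,3)=13260
t=18: g(18,-18)=1 g(18,-16)=18 g(18,-14)=153 g(18,-12)=816 g(18,-10)=3060 g(18,-8)=8567 g(18,-6)=18546 g(18,-4)=31671 g(18,-2)=42942 g(18,0)=45560 g(18,2)=35190 g(18,4)=13260
t=19: g(19,-19)=1 g(19,-17)=19 g(19,-15)=171 g(19,-13)=969 g(19,-11)=3876 g(19,-9)=11627 g(19,-7)=27113 g(19,-5)=50217 g(19,-3)=74613 g(19,-1)=88502 g(19,1)=80750 g(19,3)=48450
t=20: g(20,-20)=1 g(20,-18)=20 g(20,-16)=190 g(20,-14)=1140 g(20,-12)=4845 g(20,-10)=15503 g(20,-8)=38740 g(20,-6)=77330 g(20,-4)=124830 g(20,-2)=163115 g(20,0)=169252 g(20,2)=129200 g(20,4)=48450
t=21: g(21,-21)=1 g(21,-19)=21 g(21,-17)=210 g(21,-15)=1330 g(21,-13)=5985 g(21,-11)=20348 g(21,-9)=54243 g(21,-7)=116070 g(21,-5)=202160 g(21,-3)=287945 g(21,-1)=332367 g(21,1)=298452 g(21,3)=177650
t=22: g(22,-22)=1 g(22,-20)=22 g(22,-18)=231 g(22,-16)=1540 g(22,-14)=7315 g(22,-12)=26333 g(22,-10)=74591 g(22,-8)=170313 g(22,-6)=318230 g(22,-4)=490105 g(22,-2)=620312 g(22,0)=630819 g(22,2)=476102 g(22,4)=177650
Paths never hitting 5: Σ_s g(22,s) = 2993564
Paths hitting 5: 2^22 - 2993564 = 1200740
P = 1200740/4194304 = 300185/1048576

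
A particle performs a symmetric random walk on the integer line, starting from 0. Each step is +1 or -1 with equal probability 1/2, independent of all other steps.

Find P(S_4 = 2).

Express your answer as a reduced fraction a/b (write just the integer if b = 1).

Answer: 1/4

Derivation:
To reach position 2 after 4 steps: need 3 steps of +1 and 1 of -1.
Favorable paths: C(4,3) = 4
Total paths: 2^4 = 16
P = 4/16 = 1/4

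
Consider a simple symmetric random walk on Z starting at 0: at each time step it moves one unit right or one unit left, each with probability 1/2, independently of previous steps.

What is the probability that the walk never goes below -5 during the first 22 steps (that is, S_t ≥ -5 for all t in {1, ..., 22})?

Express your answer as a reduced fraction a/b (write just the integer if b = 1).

Answer: 1656667/2097152

Derivation:
Let f(t,s) = #length-t paths at position s with S_1..S_t all ≥ -5.
f(t,s) = f(t-1,s-1) + f(t-1,s+1) for s ≥ -5; f(t,s) = 0 for s < -5.
t=0: f(0,0)=1
t=1: f(1,-1)=1 f(1,1)=1
t=2: f(2,-2)=1 f(2,0)=2 f(2,2)=1
t=3: f(3,-3)=1 f(3,-1)=3 f(3,1)=3 f(3,3)=1
t=4: f(4,-4)=1 f(4,-2)=4 f(4,0)=6 f(4,2)=4 f(4,4)=1
t=5: f(5,-5)=1 f(5,-3)=5 f(5,-1)=10 f(5,1)=10 f(5,3)=5 f(5,5)=1
t=6: f(6,-4)=6 f(6,-2)=15 f(6,0)=20 f(6,2)=15 f(6,4)=6 f(6,6)=1
t=7: f(7,-5)=6 f(7,-3)=21 f(7,-1)=35 f(7,1)=35 f(7,3)=21 f(7,5)=7 f(7,7)=1
t=8: f(8,-4)=27 f(8,-2)=56 f(8,0)=70 f(8,2)=56 f(8,4)=28 f(8,6)=8 f(8,8)=1
t=9: f(9,-5)=27 f(9,-3)=83 f(9,-1)=126 f(9,1)=126 f(9,3)=84 f(9,5)=36 f(9,7)=9 f(9,9)=1
t=10: f(10,-4)=110 f(10,-2)=209 f(10,0)=252 f(10,2)=210 f(10,4)=120 f(10,6)=45 f(10,8)=10 f(10,10)=1
t=11: f(11,-5)=110 f(11,-3)=319 f(11,-1)=461 f(11,1)=462 f(11,3)=330 f(11,5)=165 f(11,7)=55 f(11,9)=11 f(11,11)=1
t=12: f(12,-4)=429 f(12,-2)=780 f(12,0)=923 f(12,2)=792 f(12,4)=495 f(12,6)=220 f(12,8)=66 f(12,10)=12 f(12,12)=1
t=13: f(13,-5)=429 f(13,-3)=1209 f(13,-1)=1703 f(13,1)=1715 f(13,3)=1287 f(13,5)=715 f(13,7)=286 f(13,9)=78 f(13,11)=13 f(13,13)=1
t=14: f(14,-4)=1638 f(14,-2)=2912 f(14,0)=3418 f(14,2)=3002 f(14,4)=2002 f(14,6)=1001 f(14,8)=364 f(14,10)=91 f(14,12)=14 f(14,14)=1
t=15: f(15,-5)=1638 f(15,-3)=4550 f(15,-1)=6330 f(15,1)=6420 f(15,3)=5004 f(15,5)=3003 f(15,7)=1365 f(15,9)=455 f(15,11)=105 f(15,13)=15 f(15,15)=1
t=16: f(16,-4)=6188 f(16,-2)=10880 f(16,0)=12750 f(16,2)=11424 f(16,4)=8007 f(16,6)=4368 f(16,8)=1820 f(16,10)=560 f(16,12)=120 f(16,14)=16 f(16,16)=1
t=17: f(17,-5)=6188 f(17,-3)=17068 f(17,-1)=23630 f(17,1)=24174 f(17,3)=19431 f(17,5)=12375 f(17,7)=6188 f(17,9)=2380 f(17,11)=680 f(17,13)=136 f(17,15)=17 f(17,17)=1
t=18: f(18,-4)=23256 f(18,-2)=40698 f(18,0)=47804 f(18,2)=43605 f(18,4)=31806 f(18,6)=18563 f(18,8)=8568 f(18,10)=3060 f(18,12)=816 f(18,14)=153 f(18,16)=18 f(18,18)=1
t=19: f(19,-5)=23256 f(19,-3)=63954 f(19,-1)=88502 f(19,1)=91409 f(19,3)=75411 f(19,5)=50369 f(19,7)=27131 f(19,9)=11628 f(19,11)=3876 f(19,13)=969 f(19,15)=171 f(19,17)=19 f(19,19)=1
t=20: f(20,-4)=87210 f(20,-2)=152456 f(20,0)=179911 f(20,2)=166820 f(20,4)=125780 f(20,6)=77500 f(20,8)=38759 f(20,10)=15504 f(20,12)=4845 f(20,14)=1140 f(20,16)=190 f(20,18)=20 f(20,20)=1
t=21: f(21,-5)=87210 f(21,-3)=239666 f(21,-1)=332367 f(21,1)=346731 f(21,3)=292600 f(21,5)=203280 f(21,7)=116259 f(21,9)=54263 f(21,11)=20349 f(21,13)=5985 f(21,15)=1330 f(21,17)=210 f(21,19)=21 f(21,21)=1
t=22: f(22,-4)=326876 f(22,-2)=572033 f(22,0)=679098 f(22,2)=639331 f(22,4)=495880 f(22,6)=319539 f(22,8)=170522 f(22,10)=74612 f(22,12)=26334 f(22,14)=7315 f(22,16)=1540 f(22,18)=231 f(22,20)=22 f(22,22)=1
Σ_s f(22,s) = 3313334
P = 3313334/4194304 = 1656667/2097152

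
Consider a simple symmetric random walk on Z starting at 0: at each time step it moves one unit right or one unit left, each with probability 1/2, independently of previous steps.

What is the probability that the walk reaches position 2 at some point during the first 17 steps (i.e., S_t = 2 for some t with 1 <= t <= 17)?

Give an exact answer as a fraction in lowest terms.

Answer: 20613/32768

Derivation:
Count via complement. Let g(t,s) = #length-t paths at position s with S_1..S_t all ≠ 2.
g(t,s) = g(t-1,s-1) + g(t-1,s+1) for s ≠ 2; g(t,2) = 0.
t=0: g(0,0)=1
t=1: g(1,-1)=1 g(1,1)=1
t=2: g(2,-2)=1 g(2,0)=2
t=3: g(3,-3)=1 g(3,-1)=3 g(3,1)=2
t=4: g(4,-4)=1 g(4,-2)=4 g(4,0)=5
t=5: g(5,-5)=1 g(5,-3)=5 g(5,-1)=9 g(5,1)=5
t=6: g(6,-6)=1 g(6,-4)=6 g(6,-2)=14 g(6,0)=14
t=7: g(7,-7)=1 g(7,-5)=7 g(7,-3)=20 g(7,-1)=28 g(7,1)=14
t=8: g(8,-8)=1 g(8,-6)=8 g(8,-4)=27 g(8,-2)=48 g(8,0)=42
t=9: g(9,-9)=1 g(9,-7)=9 g(9,-5)=35 g(9,-3)=75 g(9,-1)=90 g(9,1)=42
t=10: g(10,-10)=1 g(10,-8)=10 g(10,-6)=44 g(10,-4)=110 g(10,-2)=165 g(10,0)=132
t=11: g(11,-11)=1 g(11,-9)=11 g(11,-7)=54 g(11,-5)=154 g(11,-3)=275 g(11,-1)=297 g(11,1)=132
t=12: g(12,-12)=1 g(12,-10)=12 g(12,-8)=65 g(12,-6)=208 g(12,-4)=429 g(12,-2)=572 g(12,0)=429
t=13: g(13,-13)=1 g(13,-11)=13 g(13,-9)=77 g(13,-7)=273 g(13,-5)=637 g(13,-3)=1001 g(13,-1)=1001 g(13,1)=429
t=14: g(14,-14)=1 g(14,-12)=14 g(14,-10)=90 g(14,-8)=350 g(14,-6)=910 g(14,-4)=1638 g(14,-2)=2002 g(14,0)=1430
t=15: g(15,-15)=1 g(15,-13)=15 g(15,-11)=104 g(15,-9)=440 g(15,-7)=1260 g(15,-5)=2548 g(15,-3)=3640 g(15,-1)=3432 g(15,1)=1430
t=16: g(16,-16)=1 g(16,-14)=16 g(16,-12)=119 g(16,-10)=544 g(16,-8)=1700 g(16,-6)=3808 g(16,-4)=6188 g(16,-2)=7072 g(16,0)=4862
t=17: g(17,-17)=1 g(17,-15)=17 g(17,-13)=135 g(17,-11)=663 g(17,-9)=2244 g(17,-7)=5508 g(17,-5)=9996 g(17,-3)=13260 g(17,-1)=11934 g(17,1)=4862
Paths never hitting 2: Σ_s g(17,s) = 48620
Paths hitting 2: 2^17 - 48620 = 82452
P = 82452/131072 = 20613/32768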